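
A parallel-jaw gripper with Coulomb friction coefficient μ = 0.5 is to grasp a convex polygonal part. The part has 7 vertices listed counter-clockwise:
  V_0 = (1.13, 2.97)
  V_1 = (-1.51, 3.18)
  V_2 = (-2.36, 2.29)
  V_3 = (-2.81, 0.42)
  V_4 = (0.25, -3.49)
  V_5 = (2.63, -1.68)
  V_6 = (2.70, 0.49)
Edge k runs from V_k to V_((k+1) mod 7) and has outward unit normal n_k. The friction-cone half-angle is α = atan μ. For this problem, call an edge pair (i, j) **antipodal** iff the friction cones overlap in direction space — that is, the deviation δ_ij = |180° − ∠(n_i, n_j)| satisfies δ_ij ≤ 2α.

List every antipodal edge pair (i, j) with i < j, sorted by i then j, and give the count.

count = 9; pairs: (0,3), (0,4), (1,4), (1,5), (2,4), (2,5), (2,6), (3,5), (3,6)

α = atan 0.5 = 26.57°;  2α = 53.13°
n_0 = (+0.0793, +0.9969)
n_1 = (-0.7232, +0.6907)
n_2 = (-0.9722, +0.2340)
n_3 = (-0.7875, -0.6163)
n_4 = (+0.6053, -0.7960)
n_5 = (+0.9995, -0.0322)
n_6 = (+0.8449, +0.5349)
  (0,1): δ = 129.14°  ·
  (0,2): δ = 98.98°  ·
  (0,3): δ = 47.40°  ✓
  (0,4): δ = 41.80°  ✓
  (0,5): δ = 92.70°  ·
  (0,6): δ = 126.88°  ·
  (1,2): δ = 149.85°  ·
  (1,3): δ = 98.27°  ·
  (1,4): δ = 9.06°  ✓
  (1,5): δ = 41.84°  ✓
  (1,6): δ = 76.02°  ·
  (2,3): δ = 128.42°  ·
  (2,4): δ = 39.22°  ✓
  (2,5): δ = 11.68°  ✓
  (2,6): δ = 45.87°  ✓
  (3,4): δ = 90.79°  ·
  (3,5): δ = 39.89°  ✓
  (3,6): δ = 5.71°  ✓
  (4,5): δ = 129.10°  ·
  (4,6): δ = 94.92°  ·
  (5,6): δ = 145.82°  ·
antipodal pairs: 9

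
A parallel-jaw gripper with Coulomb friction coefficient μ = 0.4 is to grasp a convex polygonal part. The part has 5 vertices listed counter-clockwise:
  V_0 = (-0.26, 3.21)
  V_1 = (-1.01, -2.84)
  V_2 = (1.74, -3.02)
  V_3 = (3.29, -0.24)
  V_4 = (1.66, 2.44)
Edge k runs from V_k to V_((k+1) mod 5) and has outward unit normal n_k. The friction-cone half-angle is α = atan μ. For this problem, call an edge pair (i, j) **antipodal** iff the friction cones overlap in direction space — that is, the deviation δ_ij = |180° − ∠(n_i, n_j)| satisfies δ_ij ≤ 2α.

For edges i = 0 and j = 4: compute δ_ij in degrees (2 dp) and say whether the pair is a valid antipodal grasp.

α = atan 0.4 = 21.80°;  2α = 43.60°
edge 0: e_0 = (-0.75, -6.05);  n_0 = (-0.9924, +0.1230)
edge 4: e_4 = (-1.92, +0.77);  n_4 = (+0.3722, +0.9281)
∠(n_0, n_4) = 104.79°
δ = |180° − 104.79°| = 75.21°
75.21° > 2α = 43.60°  →  invalid

δ = 75.21°, invalid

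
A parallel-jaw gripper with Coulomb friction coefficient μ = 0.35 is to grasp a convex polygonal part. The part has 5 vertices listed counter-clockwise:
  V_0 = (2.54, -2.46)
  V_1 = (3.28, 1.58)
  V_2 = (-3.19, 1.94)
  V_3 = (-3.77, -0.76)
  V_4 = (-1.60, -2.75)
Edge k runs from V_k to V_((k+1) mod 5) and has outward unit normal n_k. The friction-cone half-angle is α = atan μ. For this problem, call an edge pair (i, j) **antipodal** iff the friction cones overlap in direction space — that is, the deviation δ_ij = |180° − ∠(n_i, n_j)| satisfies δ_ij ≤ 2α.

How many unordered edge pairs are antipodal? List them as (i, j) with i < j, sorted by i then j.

count = 2; pairs: (0,2), (1,4)

α = atan 0.35 = 19.29°;  2α = 38.58°
n_0 = (+0.9836, -0.1802)
n_1 = (+0.0556, +0.9985)
n_2 = (-0.9777, +0.2100)
n_3 = (-0.6759, -0.7370)
n_4 = (+0.0699, -0.9976)
  (0,1): δ = 82.81°  ·
  (0,2): δ = 1.74°  ✓
  (0,3): δ = 57.86°  ·
  (0,4): δ = 104.39°  ·
  (1,2): δ = 98.94°  ·
  (1,3): δ = 39.34°  ·
  (1,4): δ = 7.19°  ✓
  (2,3): δ = 120.40°  ·
  (2,4): δ = 73.87°  ·
  (3,4): δ = 133.47°  ·
antipodal pairs: 2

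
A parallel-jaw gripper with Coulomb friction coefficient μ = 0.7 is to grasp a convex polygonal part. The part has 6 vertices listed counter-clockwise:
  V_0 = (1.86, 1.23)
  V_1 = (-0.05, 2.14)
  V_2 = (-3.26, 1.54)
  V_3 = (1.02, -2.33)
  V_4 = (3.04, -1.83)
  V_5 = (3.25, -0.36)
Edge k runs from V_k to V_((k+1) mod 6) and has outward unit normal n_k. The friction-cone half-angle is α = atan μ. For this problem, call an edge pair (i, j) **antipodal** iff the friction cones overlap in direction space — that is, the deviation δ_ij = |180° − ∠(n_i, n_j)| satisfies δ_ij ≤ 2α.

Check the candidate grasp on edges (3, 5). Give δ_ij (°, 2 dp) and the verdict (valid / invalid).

δ = 62.74°, valid

α = atan 0.7 = 34.99°;  2α = 69.98°
edge 3: e_3 = (+2.02, +0.50);  n_3 = (+0.2403, -0.9707)
edge 5: e_5 = (-1.39, +1.59);  n_5 = (+0.7529, +0.6582)
∠(n_3, n_5) = 117.26°
δ = |180° − 117.26°| = 62.74°
62.74° ≤ 2α = 69.98°  →  valid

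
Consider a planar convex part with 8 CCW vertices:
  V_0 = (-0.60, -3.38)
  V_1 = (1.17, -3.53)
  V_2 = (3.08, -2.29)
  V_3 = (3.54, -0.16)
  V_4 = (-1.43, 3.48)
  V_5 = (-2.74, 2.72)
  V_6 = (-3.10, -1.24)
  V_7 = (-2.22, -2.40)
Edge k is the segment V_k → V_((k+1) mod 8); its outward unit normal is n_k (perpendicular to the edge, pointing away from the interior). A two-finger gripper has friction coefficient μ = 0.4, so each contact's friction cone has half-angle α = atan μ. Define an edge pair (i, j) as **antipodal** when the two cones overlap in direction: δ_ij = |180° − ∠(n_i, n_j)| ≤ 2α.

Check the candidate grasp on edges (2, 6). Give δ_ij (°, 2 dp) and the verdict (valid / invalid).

α = atan 0.4 = 21.80°;  2α = 43.60°
edge 2: e_2 = (+0.46, +2.13);  n_2 = (+0.9775, -0.2111)
edge 6: e_6 = (+0.88, -1.16);  n_6 = (-0.7967, -0.6044)
∠(n_2, n_6) = 130.63°
δ = |180° − 130.63°| = 49.37°
49.37° > 2α = 43.60°  →  invalid

δ = 49.37°, invalid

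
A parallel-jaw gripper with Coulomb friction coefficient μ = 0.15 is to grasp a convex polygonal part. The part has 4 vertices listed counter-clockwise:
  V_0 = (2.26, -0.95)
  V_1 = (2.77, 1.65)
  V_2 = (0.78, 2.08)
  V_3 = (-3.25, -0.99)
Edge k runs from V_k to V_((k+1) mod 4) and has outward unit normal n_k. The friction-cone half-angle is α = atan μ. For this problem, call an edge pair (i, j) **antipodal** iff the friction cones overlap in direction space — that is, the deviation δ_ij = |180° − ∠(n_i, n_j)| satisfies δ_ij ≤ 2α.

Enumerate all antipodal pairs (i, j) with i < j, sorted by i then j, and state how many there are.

count = 1; pairs: (1,3)

α = atan 0.15 = 8.53°;  2α = 17.06°
n_0 = (+0.9813, -0.1925)
n_1 = (+0.2112, +0.9774)
n_2 = (-0.6060, +0.7955)
n_3 = (+0.0073, -1.0000)
  (0,1): δ = 91.10°  ·
  (0,2): δ = 41.60°  ·
  (0,3): δ = 101.51°  ·
  (1,2): δ = 130.51°  ·
  (1,3): δ = 12.61°  ✓
  (2,3): δ = 36.88°  ·
antipodal pairs: 1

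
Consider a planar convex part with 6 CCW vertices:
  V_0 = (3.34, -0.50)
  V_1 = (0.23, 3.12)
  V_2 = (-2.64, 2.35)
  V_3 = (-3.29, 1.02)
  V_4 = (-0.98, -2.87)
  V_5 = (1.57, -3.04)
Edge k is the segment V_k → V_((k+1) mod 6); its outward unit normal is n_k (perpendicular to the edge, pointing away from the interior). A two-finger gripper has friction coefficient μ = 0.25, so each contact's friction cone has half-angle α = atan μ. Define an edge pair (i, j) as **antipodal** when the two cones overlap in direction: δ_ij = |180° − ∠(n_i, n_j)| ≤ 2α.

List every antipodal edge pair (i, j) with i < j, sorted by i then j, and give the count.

α = atan 0.25 = 14.04°;  2α = 28.07°
n_0 = (+0.7585, +0.6517)
n_1 = (-0.2591, +0.9658)
n_2 = (-0.8984, +0.4391)
n_3 = (-0.8598, -0.5106)
n_4 = (-0.0665, -0.9978)
n_5 = (+0.8204, -0.5717)
  (0,1): δ = 115.65°  ·
  (0,2): δ = 66.71°  ·
  (0,3): δ = 9.96°  ✓
  (0,4): δ = 45.52°  ·
  (0,5): δ = 104.46°  ·
  (1,2): δ = 131.06°  ·
  (1,3): δ = 74.32°  ·
  (1,4): δ = 18.83°  ✓
  (1,5): δ = 40.11°  ·
  (2,3): δ = 123.25°  ·
  (2,4): δ = 67.77°  ·
  (2,5): δ = 8.82°  ✓
  (3,4): δ = 124.52°  ·
  (3,5): δ = 65.57°  ·
  (4,5): δ = 121.06°  ·
antipodal pairs: 3

count = 3; pairs: (0,3), (1,4), (2,5)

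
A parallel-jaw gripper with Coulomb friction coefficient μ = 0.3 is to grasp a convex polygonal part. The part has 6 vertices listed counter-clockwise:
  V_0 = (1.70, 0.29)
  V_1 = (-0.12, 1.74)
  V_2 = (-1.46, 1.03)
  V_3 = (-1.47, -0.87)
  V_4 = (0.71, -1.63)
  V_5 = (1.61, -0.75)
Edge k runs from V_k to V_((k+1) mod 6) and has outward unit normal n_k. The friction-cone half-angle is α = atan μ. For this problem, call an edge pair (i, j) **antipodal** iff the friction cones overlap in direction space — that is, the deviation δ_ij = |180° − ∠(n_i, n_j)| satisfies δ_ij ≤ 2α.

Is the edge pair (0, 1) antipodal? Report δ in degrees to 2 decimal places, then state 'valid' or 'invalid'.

δ = 113.54°, invalid

α = atan 0.3 = 16.70°;  2α = 33.40°
edge 0: e_0 = (-1.82, +1.45);  n_0 = (+0.6231, +0.7821)
edge 1: e_1 = (-1.34, -0.71);  n_1 = (-0.4682, +0.8836)
∠(n_0, n_1) = 66.46°
δ = |180° − 66.46°| = 113.54°
113.54° > 2α = 33.40°  →  invalid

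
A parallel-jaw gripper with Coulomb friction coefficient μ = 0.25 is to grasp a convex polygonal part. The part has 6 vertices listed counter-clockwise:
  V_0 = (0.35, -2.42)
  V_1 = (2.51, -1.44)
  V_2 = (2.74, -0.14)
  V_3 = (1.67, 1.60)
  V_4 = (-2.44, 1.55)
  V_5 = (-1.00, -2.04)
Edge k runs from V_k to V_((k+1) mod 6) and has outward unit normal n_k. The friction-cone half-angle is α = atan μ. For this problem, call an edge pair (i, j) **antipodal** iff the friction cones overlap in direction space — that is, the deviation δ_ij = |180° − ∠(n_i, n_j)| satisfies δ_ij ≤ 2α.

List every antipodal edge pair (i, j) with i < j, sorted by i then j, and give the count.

α = atan 0.25 = 14.04°;  2α = 28.07°
n_0 = (+0.4132, -0.9107)
n_1 = (+0.9847, -0.1742)
n_2 = (+0.8518, +0.5238)
n_3 = (-0.0122, +0.9999)
n_4 = (-0.9281, -0.3723)
n_5 = (-0.2710, -0.9626)
  (0,1): δ = 124.44°  ·
  (0,2): δ = 82.81°  ·
  (0,3): δ = 23.71°  ✓
  (0,4): δ = 87.45°  ·
  (0,5): δ = 139.88°  ·
  (1,2): δ = 138.38°  ·
  (1,3): δ = 79.27°  ·
  (1,4): δ = 31.89°  ·
  (1,5): δ = 84.31°  ·
  (2,3): δ = 120.89°  ·
  (2,4): δ = 9.73°  ✓
  (2,5): δ = 42.69°  ·
  (3,4): δ = 68.84°  ·
  (3,5): δ = 16.42°  ✓
  (4,5): δ = 127.58°  ·
antipodal pairs: 3

count = 3; pairs: (0,3), (2,4), (3,5)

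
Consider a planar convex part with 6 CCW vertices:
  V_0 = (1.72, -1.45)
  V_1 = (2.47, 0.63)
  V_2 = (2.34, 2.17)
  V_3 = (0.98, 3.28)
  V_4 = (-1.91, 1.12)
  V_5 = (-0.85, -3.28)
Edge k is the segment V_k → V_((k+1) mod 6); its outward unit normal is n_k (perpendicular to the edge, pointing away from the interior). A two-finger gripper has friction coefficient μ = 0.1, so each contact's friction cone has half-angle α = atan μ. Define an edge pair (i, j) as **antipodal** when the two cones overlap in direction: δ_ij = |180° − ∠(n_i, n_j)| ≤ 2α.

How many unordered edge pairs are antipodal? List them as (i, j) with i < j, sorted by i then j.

α = atan 0.1 = 5.71°;  2α = 11.42°
n_0 = (+0.9407, -0.3392)
n_1 = (+0.9965, +0.0841)
n_2 = (+0.6323, +0.7747)
n_3 = (-0.5987, +0.8010)
n_4 = (-0.9722, -0.2342)
n_5 = (+0.5800, -0.8146)
  (0,1): δ = 155.35°  ·
  (0,2): δ = 109.39°  ·
  (0,3): δ = 33.40°  ·
  (0,4): δ = 33.37°  ·
  (0,5): δ = 145.28°  ·
  (1,2): δ = 134.05°  ·
  (1,3): δ = 58.05°  ·
  (1,4): δ = 8.72°  ✓
  (1,5): δ = 120.63°  ·
  (2,3): δ = 104.00°  ·
  (2,4): δ = 37.23°  ·
  (2,5): δ = 74.67°  ·
  (3,4): δ = 113.23°  ·
  (3,5): δ = 1.32°  ✓
  (4,5): δ = 68.09°  ·
antipodal pairs: 2

count = 2; pairs: (1,4), (3,5)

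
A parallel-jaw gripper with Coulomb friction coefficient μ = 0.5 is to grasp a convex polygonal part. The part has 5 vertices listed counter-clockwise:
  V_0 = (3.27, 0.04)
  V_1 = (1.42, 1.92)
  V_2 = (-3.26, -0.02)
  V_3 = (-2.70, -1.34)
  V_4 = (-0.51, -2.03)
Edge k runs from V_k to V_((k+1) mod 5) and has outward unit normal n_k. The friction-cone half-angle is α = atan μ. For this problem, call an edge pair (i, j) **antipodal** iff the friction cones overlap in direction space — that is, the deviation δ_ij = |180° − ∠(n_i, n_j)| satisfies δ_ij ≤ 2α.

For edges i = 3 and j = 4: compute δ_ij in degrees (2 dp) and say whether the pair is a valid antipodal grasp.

α = atan 0.5 = 26.57°;  2α = 53.13°
edge 3: e_3 = (+2.19, -0.69);  n_3 = (-0.3005, -0.9538)
edge 4: e_4 = (+3.78, +2.07);  n_4 = (+0.4803, -0.8771)
∠(n_3, n_4) = 46.19°
δ = |180° − 46.19°| = 133.81°
133.81° > 2α = 53.13°  →  invalid

δ = 133.81°, invalid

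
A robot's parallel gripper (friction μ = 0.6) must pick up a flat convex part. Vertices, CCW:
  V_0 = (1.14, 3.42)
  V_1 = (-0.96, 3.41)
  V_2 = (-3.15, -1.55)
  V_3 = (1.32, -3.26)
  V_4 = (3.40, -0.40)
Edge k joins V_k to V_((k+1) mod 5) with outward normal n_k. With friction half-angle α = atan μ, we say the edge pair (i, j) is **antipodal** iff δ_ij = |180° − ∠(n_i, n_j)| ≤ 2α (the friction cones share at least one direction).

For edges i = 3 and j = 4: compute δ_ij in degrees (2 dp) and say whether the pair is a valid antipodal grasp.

α = atan 0.6 = 30.96°;  2α = 61.93°
edge 3: e_3 = (+2.08, +2.86);  n_3 = (+0.8087, -0.5882)
edge 4: e_4 = (-2.26, +3.82);  n_4 = (+0.8607, +0.5092)
∠(n_3, n_4) = 66.64°
δ = |180° − 66.64°| = 113.36°
113.36° > 2α = 61.93°  →  invalid

δ = 113.36°, invalid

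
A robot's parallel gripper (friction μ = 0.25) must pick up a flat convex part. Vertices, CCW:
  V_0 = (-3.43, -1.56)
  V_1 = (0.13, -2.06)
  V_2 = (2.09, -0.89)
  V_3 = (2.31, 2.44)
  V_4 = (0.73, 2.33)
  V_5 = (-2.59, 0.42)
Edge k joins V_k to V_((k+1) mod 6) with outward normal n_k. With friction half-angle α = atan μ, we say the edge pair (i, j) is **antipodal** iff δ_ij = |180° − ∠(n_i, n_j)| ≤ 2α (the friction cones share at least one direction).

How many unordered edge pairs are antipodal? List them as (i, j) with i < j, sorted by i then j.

count = 4; pairs: (0,3), (1,3), (1,4), (2,5)

α = atan 0.25 = 14.04°;  2α = 28.07°
n_0 = (-0.1391, -0.9903)
n_1 = (+0.5126, -0.8587)
n_2 = (+0.9978, -0.0659)
n_3 = (-0.0695, +0.9976)
n_4 = (-0.4987, +0.8668)
n_5 = (-0.9206, +0.3905)
  (0,1): δ = 141.17°  ·
  (0,2): δ = 85.78°  ·
  (0,3): δ = 11.98°  ✓
  (0,4): δ = 37.91°  ·
  (0,5): δ = 75.01°  ·
  (1,2): δ = 124.61°  ·
  (1,3): δ = 26.85°  ✓
  (1,4): δ = 0.92°  ✓
  (1,5): δ = 36.18°  ·
  (2,3): δ = 82.24°  ·
  (2,4): δ = 56.31°  ·
  (2,5): δ = 19.21°  ✓
  (3,4): δ = 154.07°  ·
  (3,5): δ = 116.97°  ·
  (4,5): δ = 142.90°  ·
antipodal pairs: 4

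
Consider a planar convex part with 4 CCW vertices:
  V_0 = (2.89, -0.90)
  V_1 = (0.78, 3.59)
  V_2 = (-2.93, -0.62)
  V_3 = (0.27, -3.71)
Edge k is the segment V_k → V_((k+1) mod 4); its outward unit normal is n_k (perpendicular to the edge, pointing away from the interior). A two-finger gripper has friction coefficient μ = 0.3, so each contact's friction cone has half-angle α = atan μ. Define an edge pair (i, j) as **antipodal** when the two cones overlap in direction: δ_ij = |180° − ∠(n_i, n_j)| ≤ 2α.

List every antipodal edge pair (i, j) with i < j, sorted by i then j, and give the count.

count = 2; pairs: (0,2), (1,3)

α = atan 0.3 = 16.70°;  2α = 33.40°
n_0 = (+0.9050, +0.4253)
n_1 = (-0.7503, +0.6611)
n_2 = (-0.6946, -0.7194)
n_3 = (+0.7314, -0.6819)
  (0,1): δ = 66.56°  ·
  (0,2): δ = 20.83°  ✓
  (0,3): δ = 111.83°  ·
  (1,2): δ = 92.61°  ·
  (1,3): δ = 1.61°  ✓
  (2,3): δ = 89.00°  ·
antipodal pairs: 2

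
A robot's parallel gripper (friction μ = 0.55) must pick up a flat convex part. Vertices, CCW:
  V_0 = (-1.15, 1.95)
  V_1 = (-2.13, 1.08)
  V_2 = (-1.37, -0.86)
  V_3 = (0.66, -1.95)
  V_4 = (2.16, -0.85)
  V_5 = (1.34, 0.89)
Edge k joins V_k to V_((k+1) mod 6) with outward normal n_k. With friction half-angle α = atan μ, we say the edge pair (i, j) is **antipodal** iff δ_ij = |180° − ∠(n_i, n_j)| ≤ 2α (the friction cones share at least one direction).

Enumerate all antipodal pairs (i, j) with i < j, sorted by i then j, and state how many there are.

α = atan 0.55 = 28.81°;  2α = 57.62°
n_0 = (-0.6639, +0.7478)
n_1 = (-0.9311, -0.3648)
n_2 = (-0.4731, -0.8810)
n_3 = (+0.5914, -0.8064)
n_4 = (+0.9046, +0.4263)
n_5 = (+0.3917, +0.9201)
  (0,1): δ = 110.20°  ·
  (0,2): δ = 69.83°  ·
  (0,3): δ = 5.34°  ✓
  (0,4): δ = 73.64°  ·
  (0,5): δ = 115.34°  ·
  (1,2): δ = 139.63°  ·
  (1,3): δ = 75.14°  ·
  (1,4): δ = 3.84°  ✓
  (1,5): δ = 45.55°  ✓
  (2,3): δ = 115.51°  ·
  (2,4): δ = 36.53°  ✓
  (2,5): δ = 5.17°  ✓
  (3,4): δ = 101.02°  ·
  (3,5): δ = 59.31°  ·
  (4,5): δ = 138.29°  ·
antipodal pairs: 5

count = 5; pairs: (0,3), (1,4), (1,5), (2,4), (2,5)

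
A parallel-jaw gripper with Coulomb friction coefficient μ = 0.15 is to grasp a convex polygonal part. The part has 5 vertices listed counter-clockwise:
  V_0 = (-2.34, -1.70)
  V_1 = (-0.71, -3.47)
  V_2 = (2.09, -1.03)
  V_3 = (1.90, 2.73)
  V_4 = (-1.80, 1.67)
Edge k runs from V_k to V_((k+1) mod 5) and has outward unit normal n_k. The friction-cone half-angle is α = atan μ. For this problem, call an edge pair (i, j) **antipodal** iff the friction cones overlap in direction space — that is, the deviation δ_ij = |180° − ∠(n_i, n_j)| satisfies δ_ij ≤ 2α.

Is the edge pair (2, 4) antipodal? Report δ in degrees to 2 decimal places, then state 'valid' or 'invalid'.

δ = 12.00°, valid

α = atan 0.15 = 8.53°;  2α = 17.06°
edge 2: e_2 = (-0.19, +3.76);  n_2 = (+0.9987, +0.0505)
edge 4: e_4 = (-0.54, -3.37);  n_4 = (-0.9874, +0.1582)
∠(n_2, n_4) = 168.00°
δ = |180° − 168.00°| = 12.00°
12.00° ≤ 2α = 17.06°  →  valid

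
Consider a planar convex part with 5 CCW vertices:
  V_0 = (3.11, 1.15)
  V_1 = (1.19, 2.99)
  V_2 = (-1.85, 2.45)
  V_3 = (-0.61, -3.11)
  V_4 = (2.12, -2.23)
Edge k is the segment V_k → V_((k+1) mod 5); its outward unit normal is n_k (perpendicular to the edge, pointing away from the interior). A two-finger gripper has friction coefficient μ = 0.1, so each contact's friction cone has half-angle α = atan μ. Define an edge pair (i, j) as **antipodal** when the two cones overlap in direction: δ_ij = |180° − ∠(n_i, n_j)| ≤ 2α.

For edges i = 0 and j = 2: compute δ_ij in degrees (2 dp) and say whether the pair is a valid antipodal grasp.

α = atan 0.1 = 5.71°;  2α = 11.42°
edge 0: e_0 = (-1.92, +1.84);  n_0 = (+0.6919, +0.7220)
edge 2: e_2 = (+1.24, -5.56);  n_2 = (-0.9760, -0.2177)
∠(n_0, n_2) = 146.35°
δ = |180° − 146.35°| = 33.65°
33.65° > 2α = 11.42°  →  invalid

δ = 33.65°, invalid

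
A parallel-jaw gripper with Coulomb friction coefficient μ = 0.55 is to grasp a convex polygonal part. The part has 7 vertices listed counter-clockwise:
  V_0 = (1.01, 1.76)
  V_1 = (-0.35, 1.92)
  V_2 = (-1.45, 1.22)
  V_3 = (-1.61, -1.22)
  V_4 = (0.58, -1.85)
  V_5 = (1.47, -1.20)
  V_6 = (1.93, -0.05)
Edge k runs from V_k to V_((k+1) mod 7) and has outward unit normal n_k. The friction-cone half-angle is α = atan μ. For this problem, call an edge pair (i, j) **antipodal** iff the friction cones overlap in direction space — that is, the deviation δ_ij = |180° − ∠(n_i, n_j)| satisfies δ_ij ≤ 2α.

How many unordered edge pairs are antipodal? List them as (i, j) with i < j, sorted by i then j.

count = 9; pairs: (0,3), (0,4), (1,3), (1,4), (1,5), (2,4), (2,5), (2,6), (3,6)

α = atan 0.55 = 28.81°;  2α = 57.62°
n_0 = (+0.1168, +0.9932)
n_1 = (-0.5369, +0.8437)
n_2 = (-0.9979, +0.0654)
n_3 = (-0.2765, -0.9610)
n_4 = (+0.5898, -0.8076)
n_5 = (+0.9285, -0.3714)
n_6 = (+0.8915, +0.4531)
  (0,1): δ = 140.82°  ·
  (0,2): δ = 87.04°  ·
  (0,3): δ = 9.34°  ✓
  (0,4): δ = 42.85°  ✓
  (0,5): δ = 74.91°  ·
  (0,6): δ = 123.65°  ·
  (1,2): δ = 126.22°  ·
  (1,3): δ = 48.52°  ✓
  (1,4): δ = 3.67°  ✓
  (1,5): δ = 35.73°  ✓
  (1,6): δ = 84.47°  ·
  (2,3): δ = 102.30°  ·
  (2,4): δ = 50.11°  ✓
  (2,5): δ = 18.05°  ✓
  (2,6): δ = 30.70°  ✓
  (3,4): δ = 127.81°  ·
  (3,5): δ = 95.75°  ·
  (3,6): δ = 47.01°  ✓
  (4,5): δ = 147.94°  ·
  (4,6): δ = 99.20°  ·
  (5,6): δ = 131.25°  ·
antipodal pairs: 9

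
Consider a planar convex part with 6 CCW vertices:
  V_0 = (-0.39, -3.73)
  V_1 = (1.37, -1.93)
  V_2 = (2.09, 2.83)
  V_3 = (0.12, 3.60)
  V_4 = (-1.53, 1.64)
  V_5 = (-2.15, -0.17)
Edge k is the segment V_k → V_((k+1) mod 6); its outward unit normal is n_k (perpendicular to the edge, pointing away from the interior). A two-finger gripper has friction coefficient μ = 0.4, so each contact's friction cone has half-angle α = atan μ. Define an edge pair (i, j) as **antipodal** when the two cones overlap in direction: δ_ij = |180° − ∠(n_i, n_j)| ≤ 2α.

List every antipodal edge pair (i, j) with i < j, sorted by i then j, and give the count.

α = atan 0.4 = 21.80°;  2α = 43.60°
n_0 = (+0.7150, -0.6991)
n_1 = (+0.9888, -0.1496)
n_2 = (+0.3640, +0.9314)
n_3 = (-0.7650, +0.6440)
n_4 = (-0.9460, +0.3241)
n_5 = (-0.8964, -0.4432)
  (0,1): δ = 144.25°  ·
  (0,2): δ = 66.99°  ·
  (0,3): δ = 4.26°  ✓
  (0,4): δ = 25.45°  ✓
  (0,5): δ = 70.66°  ·
  (1,2): δ = 102.75°  ·
  (1,3): δ = 31.49°  ✓
  (1,4): δ = 10.31°  ✓
  (1,5): δ = 34.91°  ✓
  (2,3): δ = 108.74°  ·
  (2,4): δ = 87.56°  ·
  (2,5): δ = 42.34°  ✓
  (3,4): δ = 158.82°  ·
  (3,5): δ = 113.60°  ·
  (4,5): δ = 134.78°  ·
antipodal pairs: 6

count = 6; pairs: (0,3), (0,4), (1,3), (1,4), (1,5), (2,5)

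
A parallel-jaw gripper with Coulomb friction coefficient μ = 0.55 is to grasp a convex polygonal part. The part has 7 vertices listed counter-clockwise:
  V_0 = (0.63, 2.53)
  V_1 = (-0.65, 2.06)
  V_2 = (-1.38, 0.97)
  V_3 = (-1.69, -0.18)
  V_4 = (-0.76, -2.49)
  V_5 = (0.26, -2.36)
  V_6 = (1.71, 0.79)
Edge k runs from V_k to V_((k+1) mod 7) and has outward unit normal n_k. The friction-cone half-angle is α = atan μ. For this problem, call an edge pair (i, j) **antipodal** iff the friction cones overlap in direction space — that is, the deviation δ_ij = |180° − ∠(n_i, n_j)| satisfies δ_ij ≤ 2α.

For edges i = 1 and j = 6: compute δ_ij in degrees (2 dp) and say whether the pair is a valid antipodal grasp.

δ = 65.64°, invalid

α = atan 0.55 = 28.81°;  2α = 57.62°
edge 1: e_1 = (-0.73, -1.09);  n_1 = (-0.8309, +0.5565)
edge 6: e_6 = (-1.08, +1.74);  n_6 = (+0.8496, +0.5274)
∠(n_1, n_6) = 114.36°
δ = |180° − 114.36°| = 65.64°
65.64° > 2α = 57.62°  →  invalid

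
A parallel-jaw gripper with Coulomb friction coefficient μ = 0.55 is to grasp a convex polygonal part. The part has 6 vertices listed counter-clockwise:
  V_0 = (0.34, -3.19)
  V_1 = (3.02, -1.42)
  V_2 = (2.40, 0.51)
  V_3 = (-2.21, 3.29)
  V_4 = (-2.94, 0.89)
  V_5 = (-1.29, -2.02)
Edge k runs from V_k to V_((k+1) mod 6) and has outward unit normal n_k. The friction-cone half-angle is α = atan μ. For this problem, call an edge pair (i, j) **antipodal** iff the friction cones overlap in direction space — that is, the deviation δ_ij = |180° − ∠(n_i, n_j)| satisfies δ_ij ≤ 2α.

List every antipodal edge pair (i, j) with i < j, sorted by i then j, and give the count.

count = 6; pairs: (0,3), (1,3), (1,4), (1,5), (2,4), (2,5)

α = atan 0.55 = 28.81°;  2α = 57.62°
n_0 = (+0.5511, -0.8344)
n_1 = (+0.9521, +0.3058)
n_2 = (+0.5164, +0.8563)
n_3 = (-0.9567, +0.2910)
n_4 = (-0.8699, -0.4932)
n_5 = (-0.5831, -0.8124)
  (0,1): δ = 105.63°  ·
  (0,2): δ = 64.53°  ·
  (0,3): δ = 39.64°  ✓
  (0,4): δ = 86.11°  ·
  (0,5): δ = 110.89°  ·
  (1,2): δ = 138.90°  ·
  (1,3): δ = 34.73°  ✓
  (1,4): δ = 11.74°  ✓
  (1,5): δ = 36.52°  ✓
  (2,3): δ = 75.83°  ·
  (2,4): δ = 29.35°  ✓
  (2,5): δ = 4.58°  ✓
  (3,4): δ = 133.53°  ·
  (3,5): δ = 108.75°  ·
  (4,5): δ = 155.22°  ·
antipodal pairs: 6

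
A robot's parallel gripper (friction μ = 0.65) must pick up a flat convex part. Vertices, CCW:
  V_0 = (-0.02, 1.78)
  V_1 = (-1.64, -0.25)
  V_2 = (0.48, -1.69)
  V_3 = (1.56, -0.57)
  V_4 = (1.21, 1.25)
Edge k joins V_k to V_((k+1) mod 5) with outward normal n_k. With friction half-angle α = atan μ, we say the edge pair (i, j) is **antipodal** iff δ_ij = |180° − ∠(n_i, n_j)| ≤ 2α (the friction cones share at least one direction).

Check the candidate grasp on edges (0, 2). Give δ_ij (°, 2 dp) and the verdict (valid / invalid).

α = atan 0.65 = 33.02°;  2α = 66.05°
edge 0: e_0 = (-1.62, -2.03);  n_0 = (-0.7816, +0.6238)
edge 2: e_2 = (+1.08, +1.12);  n_2 = (+0.7198, -0.6941)
∠(n_0, n_2) = 174.63°
δ = |180° − 174.63°| = 5.37°
5.37° ≤ 2α = 66.05°  →  valid

δ = 5.37°, valid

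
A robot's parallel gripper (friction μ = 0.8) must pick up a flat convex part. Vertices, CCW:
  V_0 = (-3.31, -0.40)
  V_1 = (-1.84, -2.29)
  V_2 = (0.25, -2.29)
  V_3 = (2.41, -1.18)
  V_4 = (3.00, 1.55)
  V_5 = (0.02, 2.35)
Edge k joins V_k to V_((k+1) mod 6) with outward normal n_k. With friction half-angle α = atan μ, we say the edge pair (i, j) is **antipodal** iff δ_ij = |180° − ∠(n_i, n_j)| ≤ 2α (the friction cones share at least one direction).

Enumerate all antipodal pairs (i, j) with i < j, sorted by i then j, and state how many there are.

α = atan 0.8 = 38.66°;  2α = 77.32°
n_0 = (-0.7894, -0.6139)
n_1 = (+0.0000, -1.0000)
n_2 = (+0.4571, -0.8894)
n_3 = (+0.9774, -0.2112)
n_4 = (+0.2593, +0.9658)
n_5 = (-0.6368, +0.7711)
  (0,1): δ = 127.87°  ·
  (0,2): δ = 100.68°  ·
  (0,3): δ = 50.07°  ✓
  (0,4): δ = 37.10°  ✓
  (0,5): δ = 91.68°  ·
  (1,2): δ = 152.80°  ·
  (1,3): δ = 102.20°  ·
  (1,4): δ = 15.03°  ✓
  (1,5): δ = 39.55°  ✓
  (2,3): δ = 129.39°  ·
  (2,4): δ = 42.23°  ✓
  (2,5): δ = 12.35°  ✓
  (3,4): δ = 92.83°  ·
  (3,5): δ = 38.25°  ✓
  (4,5): δ = 125.42°  ·
antipodal pairs: 7

count = 7; pairs: (0,3), (0,4), (1,4), (1,5), (2,4), (2,5), (3,5)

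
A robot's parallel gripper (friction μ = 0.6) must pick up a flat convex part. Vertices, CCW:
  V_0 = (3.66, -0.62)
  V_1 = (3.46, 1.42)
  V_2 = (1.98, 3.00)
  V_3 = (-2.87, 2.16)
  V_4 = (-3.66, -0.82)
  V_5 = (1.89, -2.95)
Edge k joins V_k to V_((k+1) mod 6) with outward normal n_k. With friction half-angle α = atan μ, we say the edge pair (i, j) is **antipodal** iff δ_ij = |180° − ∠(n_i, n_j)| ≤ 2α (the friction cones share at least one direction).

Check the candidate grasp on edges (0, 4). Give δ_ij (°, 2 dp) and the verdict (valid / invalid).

δ = 63.40°, invalid

α = atan 0.6 = 30.96°;  2α = 61.93°
edge 0: e_0 = (-0.20, +2.04);  n_0 = (+0.9952, +0.0976)
edge 4: e_4 = (+5.55, -2.13);  n_4 = (-0.3583, -0.9336)
∠(n_0, n_4) = 116.60°
δ = |180° − 116.60°| = 63.40°
63.40° > 2α = 61.93°  →  invalid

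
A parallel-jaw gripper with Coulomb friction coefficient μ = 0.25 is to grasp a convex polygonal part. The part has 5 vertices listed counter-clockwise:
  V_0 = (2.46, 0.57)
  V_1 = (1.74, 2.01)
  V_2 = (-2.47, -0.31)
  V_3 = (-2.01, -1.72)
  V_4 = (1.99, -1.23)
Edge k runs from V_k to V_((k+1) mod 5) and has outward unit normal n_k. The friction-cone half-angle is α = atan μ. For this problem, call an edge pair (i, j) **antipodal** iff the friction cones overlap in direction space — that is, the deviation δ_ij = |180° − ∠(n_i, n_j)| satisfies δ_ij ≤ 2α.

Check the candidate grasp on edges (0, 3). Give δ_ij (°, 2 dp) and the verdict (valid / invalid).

α = atan 0.25 = 14.04°;  2α = 28.07°
edge 0: e_0 = (-0.72, +1.44);  n_0 = (+0.8944, +0.4472)
edge 3: e_3 = (+4.00, +0.49);  n_3 = (+0.1216, -0.9926)
∠(n_0, n_3) = 109.58°
δ = |180° − 109.58°| = 70.42°
70.42° > 2α = 28.07°  →  invalid

δ = 70.42°, invalid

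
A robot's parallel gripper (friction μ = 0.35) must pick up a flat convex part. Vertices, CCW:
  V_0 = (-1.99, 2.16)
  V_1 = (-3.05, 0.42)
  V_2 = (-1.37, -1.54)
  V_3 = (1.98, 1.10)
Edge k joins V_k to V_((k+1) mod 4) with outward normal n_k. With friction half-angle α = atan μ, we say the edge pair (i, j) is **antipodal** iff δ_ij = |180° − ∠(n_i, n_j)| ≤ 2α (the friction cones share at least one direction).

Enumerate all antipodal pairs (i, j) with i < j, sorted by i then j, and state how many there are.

count = 2; pairs: (0,2), (1,3)

α = atan 0.35 = 19.29°;  2α = 38.58°
n_0 = (-0.8540, +0.5203)
n_1 = (-0.7593, -0.6508)
n_2 = (+0.6190, -0.7854)
n_3 = (+0.2580, +0.9662)
  (0,1): δ = 108.05°  ·
  (0,2): δ = 20.41°  ✓
  (0,3): δ = 106.40°  ·
  (1,2): δ = 92.36°  ·
  (1,3): δ = 34.45°  ✓
  (2,3): δ = 53.19°  ·
antipodal pairs: 2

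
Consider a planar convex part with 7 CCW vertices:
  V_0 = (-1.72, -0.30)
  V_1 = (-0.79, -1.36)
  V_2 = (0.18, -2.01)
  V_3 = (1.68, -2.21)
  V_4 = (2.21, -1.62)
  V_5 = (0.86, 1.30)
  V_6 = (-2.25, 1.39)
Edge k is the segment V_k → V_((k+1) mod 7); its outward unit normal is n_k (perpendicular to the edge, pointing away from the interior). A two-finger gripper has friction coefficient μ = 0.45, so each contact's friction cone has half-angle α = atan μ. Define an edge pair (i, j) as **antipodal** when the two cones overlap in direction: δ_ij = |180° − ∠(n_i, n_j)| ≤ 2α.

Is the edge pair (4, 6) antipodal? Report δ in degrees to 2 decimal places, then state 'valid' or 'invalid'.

δ = 7.40°, valid

α = atan 0.45 = 24.23°;  2α = 48.46°
edge 4: e_4 = (-1.35, +2.92);  n_4 = (+0.9077, +0.4196)
edge 6: e_6 = (+0.53, -1.69);  n_6 = (-0.9542, -0.2992)
∠(n_4, n_6) = 172.60°
δ = |180° − 172.60°| = 7.40°
7.40° ≤ 2α = 48.46°  →  valid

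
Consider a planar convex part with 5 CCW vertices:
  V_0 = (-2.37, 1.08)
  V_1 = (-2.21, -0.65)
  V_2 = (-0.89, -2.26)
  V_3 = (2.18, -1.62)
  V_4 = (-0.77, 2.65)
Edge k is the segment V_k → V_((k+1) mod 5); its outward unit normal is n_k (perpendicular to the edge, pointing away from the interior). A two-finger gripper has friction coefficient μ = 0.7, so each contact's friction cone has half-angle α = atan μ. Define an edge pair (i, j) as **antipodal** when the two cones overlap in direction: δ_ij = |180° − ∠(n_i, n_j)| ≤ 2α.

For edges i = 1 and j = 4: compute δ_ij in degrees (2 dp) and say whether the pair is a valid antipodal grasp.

δ = 95.11°, invalid

α = atan 0.7 = 34.99°;  2α = 69.98°
edge 1: e_1 = (+1.32, -1.61);  n_1 = (-0.7733, -0.6340)
edge 4: e_4 = (-1.60, -1.57);  n_4 = (-0.7004, +0.7138)
∠(n_1, n_4) = 84.89°
δ = |180° − 84.89°| = 95.11°
95.11° > 2α = 69.98°  →  invalid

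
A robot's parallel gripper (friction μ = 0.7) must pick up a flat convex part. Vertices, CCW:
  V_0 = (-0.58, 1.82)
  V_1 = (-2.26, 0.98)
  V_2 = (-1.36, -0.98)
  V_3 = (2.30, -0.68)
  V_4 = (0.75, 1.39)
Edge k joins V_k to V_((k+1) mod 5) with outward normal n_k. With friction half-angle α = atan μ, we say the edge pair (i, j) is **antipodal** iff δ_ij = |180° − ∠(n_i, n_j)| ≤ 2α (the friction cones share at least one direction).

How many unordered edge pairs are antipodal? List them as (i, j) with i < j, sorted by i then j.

count = 5; pairs: (0,2), (1,3), (1,4), (2,3), (2,4)

α = atan 0.7 = 34.99°;  2α = 69.98°
n_0 = (-0.4472, +0.8944)
n_1 = (-0.9088, -0.4173)
n_2 = (+0.0817, -0.9967)
n_3 = (+0.8005, +0.5994)
n_4 = (+0.3076, +0.9515)
  (0,1): δ = 91.90°  ·
  (0,2): δ = 21.88°  ✓
  (0,3): δ = 100.26°  ·
  (0,4): δ = 135.52°  ·
  (1,2): δ = 109.98°  ·
  (1,3): δ = 12.16°  ✓
  (1,4): δ = 47.42°  ✓
  (2,3): δ = 57.86°  ✓
  (2,4): δ = 22.60°  ✓
  (3,4): δ = 144.74°  ·
antipodal pairs: 5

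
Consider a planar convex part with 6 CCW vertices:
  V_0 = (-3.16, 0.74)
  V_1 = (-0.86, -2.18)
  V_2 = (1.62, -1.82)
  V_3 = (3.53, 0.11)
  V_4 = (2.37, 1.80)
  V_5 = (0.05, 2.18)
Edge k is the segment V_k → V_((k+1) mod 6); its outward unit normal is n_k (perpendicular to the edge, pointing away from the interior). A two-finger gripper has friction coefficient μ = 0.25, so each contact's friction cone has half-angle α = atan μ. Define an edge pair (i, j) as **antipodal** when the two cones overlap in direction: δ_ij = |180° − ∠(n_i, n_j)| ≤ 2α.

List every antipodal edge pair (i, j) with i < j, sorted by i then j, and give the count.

α = atan 0.25 = 14.04°;  2α = 28.07°
n_0 = (-0.7856, -0.6188)
n_1 = (+0.1437, -0.9896)
n_2 = (+0.7108, -0.7034)
n_3 = (+0.8245, +0.5659)
n_4 = (+0.1616, +0.9868)
n_5 = (-0.4093, +0.9124)
  (0,1): δ = 119.97°  ·
  (0,2): δ = 82.93°  ·
  (0,3): δ = 3.76°  ✓
  (0,4): δ = 42.47°  ·
  (0,5): δ = 75.93°  ·
  (1,2): δ = 142.96°  ·
  (1,3): δ = 63.79°  ·
  (1,4): δ = 17.56°  ✓
  (1,5): δ = 15.90°  ✓
  (2,3): δ = 100.83°  ·
  (2,4): δ = 54.60°  ·
  (2,5): δ = 21.14°  ✓
  (3,4): δ = 133.77°  ·
  (3,5): δ = 100.30°  ·
  (4,5): δ = 146.54°  ·
antipodal pairs: 4

count = 4; pairs: (0,3), (1,4), (1,5), (2,5)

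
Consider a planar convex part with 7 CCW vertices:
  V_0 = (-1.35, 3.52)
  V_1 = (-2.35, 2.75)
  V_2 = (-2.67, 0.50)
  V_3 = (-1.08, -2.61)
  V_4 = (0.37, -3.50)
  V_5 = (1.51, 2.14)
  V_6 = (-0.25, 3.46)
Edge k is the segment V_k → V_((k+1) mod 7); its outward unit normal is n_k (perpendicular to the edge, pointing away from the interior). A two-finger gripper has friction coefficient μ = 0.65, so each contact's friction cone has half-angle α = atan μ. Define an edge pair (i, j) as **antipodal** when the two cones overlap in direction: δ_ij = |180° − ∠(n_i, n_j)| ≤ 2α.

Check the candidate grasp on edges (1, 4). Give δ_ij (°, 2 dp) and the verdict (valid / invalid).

δ = 3.33°, valid

α = atan 0.65 = 33.02°;  2α = 66.05°
edge 1: e_1 = (-0.32, -2.25);  n_1 = (-0.9900, +0.1408)
edge 4: e_4 = (+1.14, +5.64);  n_4 = (+0.9802, -0.1981)
∠(n_1, n_4) = 176.67°
δ = |180° − 176.67°| = 3.33°
3.33° ≤ 2α = 66.05°  →  valid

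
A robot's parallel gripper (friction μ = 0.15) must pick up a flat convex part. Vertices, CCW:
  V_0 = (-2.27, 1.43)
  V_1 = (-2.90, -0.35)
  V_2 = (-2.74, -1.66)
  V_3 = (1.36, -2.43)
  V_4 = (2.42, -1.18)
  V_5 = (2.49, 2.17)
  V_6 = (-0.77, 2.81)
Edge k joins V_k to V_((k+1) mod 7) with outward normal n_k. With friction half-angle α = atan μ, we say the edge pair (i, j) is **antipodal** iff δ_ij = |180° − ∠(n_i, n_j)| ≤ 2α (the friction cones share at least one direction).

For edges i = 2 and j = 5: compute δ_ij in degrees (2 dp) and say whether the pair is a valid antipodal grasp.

α = atan 0.15 = 8.53°;  2α = 17.06°
edge 2: e_2 = (+4.10, -0.77);  n_2 = (-0.1846, -0.9828)
edge 5: e_5 = (-3.26, +0.64);  n_5 = (+0.1926, +0.9813)
∠(n_2, n_5) = 179.53°
δ = |180° − 179.53°| = 0.47°
0.47° ≤ 2α = 17.06°  →  valid

δ = 0.47°, valid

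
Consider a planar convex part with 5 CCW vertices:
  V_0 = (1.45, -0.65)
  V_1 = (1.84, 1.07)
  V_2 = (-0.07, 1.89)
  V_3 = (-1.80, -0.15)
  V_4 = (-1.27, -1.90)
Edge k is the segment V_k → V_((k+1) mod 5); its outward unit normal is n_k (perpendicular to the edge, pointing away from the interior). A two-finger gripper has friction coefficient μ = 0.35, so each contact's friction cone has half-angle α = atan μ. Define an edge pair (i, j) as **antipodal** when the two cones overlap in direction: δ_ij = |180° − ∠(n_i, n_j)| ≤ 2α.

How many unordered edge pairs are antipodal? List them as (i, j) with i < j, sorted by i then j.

count = 3; pairs: (0,2), (0,3), (2,4)

α = atan 0.35 = 19.29°;  2α = 38.58°
n_0 = (+0.9752, -0.2211)
n_1 = (+0.3945, +0.9189)
n_2 = (-0.7627, +0.6468)
n_3 = (-0.9571, -0.2899)
n_4 = (+0.4176, -0.9086)
  (0,1): δ = 100.46°  ·
  (0,2): δ = 27.52°  ✓
  (0,3): δ = 29.62°  ✓
  (0,4): δ = 127.46°  ·
  (1,2): δ = 107.06°  ·
  (1,3): δ = 49.92°  ·
  (1,4): δ = 47.92°  ·
  (2,3): δ = 122.85°  ·
  (2,4): δ = 25.02°  ✓
  (3,4): δ = 82.17°  ·
antipodal pairs: 3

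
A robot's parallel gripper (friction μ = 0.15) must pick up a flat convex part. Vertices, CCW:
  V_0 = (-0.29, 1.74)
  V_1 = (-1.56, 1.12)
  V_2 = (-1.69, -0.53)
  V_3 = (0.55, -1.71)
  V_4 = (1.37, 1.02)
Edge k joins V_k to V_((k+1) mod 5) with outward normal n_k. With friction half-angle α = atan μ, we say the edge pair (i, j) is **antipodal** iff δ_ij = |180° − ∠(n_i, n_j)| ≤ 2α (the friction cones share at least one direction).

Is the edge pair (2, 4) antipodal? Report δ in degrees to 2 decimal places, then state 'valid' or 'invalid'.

δ = 4.33°, valid

α = atan 0.15 = 8.53°;  2α = 17.06°
edge 2: e_2 = (+2.24, -1.18);  n_2 = (-0.4661, -0.8847)
edge 4: e_4 = (-1.66, +0.72);  n_4 = (+0.3979, +0.9174)
∠(n_2, n_4) = 175.67°
δ = |180° − 175.67°| = 4.33°
4.33° ≤ 2α = 17.06°  →  valid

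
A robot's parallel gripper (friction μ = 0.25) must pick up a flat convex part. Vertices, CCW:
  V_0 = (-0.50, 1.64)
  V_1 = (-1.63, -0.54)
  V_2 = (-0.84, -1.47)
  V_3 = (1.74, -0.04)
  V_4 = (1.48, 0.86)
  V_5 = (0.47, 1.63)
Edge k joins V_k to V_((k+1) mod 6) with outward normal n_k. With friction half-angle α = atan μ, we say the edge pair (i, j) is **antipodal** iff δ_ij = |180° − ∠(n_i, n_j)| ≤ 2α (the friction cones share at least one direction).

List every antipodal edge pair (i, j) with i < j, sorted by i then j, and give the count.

count = 2; pairs: (1,3), (1,4)

α = atan 0.25 = 14.04°;  2α = 28.07°
n_0 = (-0.8878, +0.4602)
n_1 = (-0.7621, -0.6474)
n_2 = (+0.4848, -0.8746)
n_3 = (+0.9607, +0.2775)
n_4 = (+0.6063, +0.7953)
n_5 = (+0.0103, +0.9999)
  (0,1): δ = 112.25°  ·
  (0,2): δ = 33.60°  ·
  (0,3): δ = 43.51°  ·
  (0,4): δ = 80.08°  ·
  (0,5): δ = 116.81°  ·
  (1,2): δ = 101.35°  ·
  (1,3): δ = 24.23°  ✓
  (1,4): δ = 12.33°  ✓
  (1,5): δ = 49.06°  ·
  (2,3): δ = 102.88°  ·
  (2,4): δ = 66.32°  ·
  (2,5): δ = 29.59°  ·
  (3,4): δ = 143.43°  ·
  (3,5): δ = 106.70°  ·
  (4,5): δ = 143.27°  ·
antipodal pairs: 2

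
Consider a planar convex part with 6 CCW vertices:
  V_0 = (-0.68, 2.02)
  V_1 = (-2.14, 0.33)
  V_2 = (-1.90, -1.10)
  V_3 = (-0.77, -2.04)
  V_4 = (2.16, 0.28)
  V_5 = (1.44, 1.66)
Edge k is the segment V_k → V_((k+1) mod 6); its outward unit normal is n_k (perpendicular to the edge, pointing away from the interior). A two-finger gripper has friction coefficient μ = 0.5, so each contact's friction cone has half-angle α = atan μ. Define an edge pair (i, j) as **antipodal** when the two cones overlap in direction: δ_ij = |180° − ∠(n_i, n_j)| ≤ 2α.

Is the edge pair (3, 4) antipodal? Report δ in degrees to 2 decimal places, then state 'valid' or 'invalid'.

α = atan 0.5 = 26.57°;  2α = 53.13°
edge 3: e_3 = (+2.93, +2.32);  n_3 = (+0.6208, -0.7840)
edge 4: e_4 = (-0.72, +1.38);  n_4 = (+0.8866, +0.4626)
∠(n_3, n_4) = 79.18°
δ = |180° − 79.18°| = 100.82°
100.82° > 2α = 53.13°  →  invalid

δ = 100.82°, invalid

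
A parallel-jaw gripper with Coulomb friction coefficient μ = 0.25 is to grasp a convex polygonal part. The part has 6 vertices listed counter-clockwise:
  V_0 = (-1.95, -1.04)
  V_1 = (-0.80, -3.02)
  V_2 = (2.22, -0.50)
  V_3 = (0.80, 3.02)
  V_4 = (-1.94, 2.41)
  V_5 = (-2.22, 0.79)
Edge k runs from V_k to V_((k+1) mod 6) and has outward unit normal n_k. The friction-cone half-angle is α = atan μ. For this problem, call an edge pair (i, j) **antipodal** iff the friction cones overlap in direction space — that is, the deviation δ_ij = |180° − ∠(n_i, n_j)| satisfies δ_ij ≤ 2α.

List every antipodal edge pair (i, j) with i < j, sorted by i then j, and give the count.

α = atan 0.25 = 14.04°;  2α = 28.07°
n_0 = (-0.8647, -0.5022)
n_1 = (+0.6407, -0.7678)
n_2 = (+0.9274, +0.3741)
n_3 = (-0.2173, +0.9761)
n_4 = (-0.9854, +0.1703)
n_5 = (-0.9893, -0.1460)
  (0,1): δ = 80.31°  ·
  (0,2): δ = 8.18°  ✓
  (0,3): δ = 72.40°  ·
  (0,4): δ = 140.05°  ·
  (0,5): δ = 158.24°  ·
  (1,2): δ = 107.87°  ·
  (1,3): δ = 27.29°  ✓
  (1,4): δ = 40.35°  ·
  (1,5): δ = 58.55°  ·
  (2,3): δ = 99.42°  ·
  (2,4): δ = 31.78°  ·
  (2,5): δ = 13.58°  ✓
  (3,4): δ = 112.36°  ·
  (3,5): δ = 94.16°  ·
  (4,5): δ = 161.80°  ·
antipodal pairs: 3

count = 3; pairs: (0,2), (1,3), (2,5)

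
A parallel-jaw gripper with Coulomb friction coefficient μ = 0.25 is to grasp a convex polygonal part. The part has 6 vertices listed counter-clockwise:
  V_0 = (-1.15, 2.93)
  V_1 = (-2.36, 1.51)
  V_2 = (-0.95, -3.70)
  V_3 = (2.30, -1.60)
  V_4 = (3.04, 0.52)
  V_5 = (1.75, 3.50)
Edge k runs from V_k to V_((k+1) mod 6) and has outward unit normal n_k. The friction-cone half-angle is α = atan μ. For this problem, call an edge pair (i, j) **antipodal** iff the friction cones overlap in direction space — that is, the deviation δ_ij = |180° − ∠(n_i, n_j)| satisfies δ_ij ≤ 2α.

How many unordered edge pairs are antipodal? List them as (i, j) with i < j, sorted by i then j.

count = 4; pairs: (0,2), (0,3), (1,4), (2,5)

α = atan 0.25 = 14.04°;  2α = 28.07°
n_0 = (-0.7611, +0.6486)
n_1 = (-0.9653, -0.2612)
n_2 = (+0.5427, -0.8399)
n_3 = (+0.9441, -0.3296)
n_4 = (+0.9177, +0.3973)
n_5 = (-0.1929, +0.9812)
  (0,1): δ = 124.42°  ·
  (0,2): δ = 16.70°  ✓
  (0,3): δ = 21.19°  ✓
  (0,4): δ = 63.84°  ·
  (0,5): δ = 141.55°  ·
  (1,2): δ = 72.27°  ·
  (1,3): δ = 34.39°  ·
  (1,4): δ = 8.26°  ✓
  (1,5): δ = 85.98°  ·
  (2,3): δ = 142.11°  ·
  (2,4): δ = 99.46°  ·
  (2,5): δ = 21.75°  ✓
  (3,4): δ = 137.35°  ·
  (3,5): δ = 59.64°  ·
  (4,5): δ = 102.29°  ·
antipodal pairs: 4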